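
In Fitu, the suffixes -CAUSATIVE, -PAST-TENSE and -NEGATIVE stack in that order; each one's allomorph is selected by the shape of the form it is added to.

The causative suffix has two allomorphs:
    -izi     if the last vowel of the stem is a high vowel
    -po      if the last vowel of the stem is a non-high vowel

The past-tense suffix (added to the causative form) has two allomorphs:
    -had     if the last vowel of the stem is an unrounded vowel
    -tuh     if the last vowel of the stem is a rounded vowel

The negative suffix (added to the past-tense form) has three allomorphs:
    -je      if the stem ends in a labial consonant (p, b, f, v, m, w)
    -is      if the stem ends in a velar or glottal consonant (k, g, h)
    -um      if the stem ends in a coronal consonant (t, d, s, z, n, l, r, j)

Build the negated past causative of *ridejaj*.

*ridejaj* — last vowel /a/ (a non-high vowel) → -po → *ridejajpo*.
The last vowel of the causative form *ridejajpo* is /o/, which is a rounded vowel, so the past-tense suffix is -tuh, giving *ridejajpotuh*.
Since the final consonant of the past-tense form *ridejajpotuh* is /h/ (velar/glottal), it takes -is, giving *ridejajpotuhis*.

ridejajpotuhis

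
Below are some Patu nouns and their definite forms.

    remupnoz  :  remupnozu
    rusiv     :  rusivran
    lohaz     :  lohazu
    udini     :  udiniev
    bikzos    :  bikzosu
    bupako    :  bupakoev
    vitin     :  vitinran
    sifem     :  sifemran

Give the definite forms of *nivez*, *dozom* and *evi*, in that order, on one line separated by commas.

nivezu, dozomran, eviev

The pattern is sibilance of the final sound: -u when the stem ends in a sibilant (*remupnoz*, *lohaz*, *bikzos*); -ran when the stem ends in a non-sibilant consonant (*rusiv*, *vitin*, *sifem*); -ev when the stem ends in a vowel (*udini*, *bupako*).
The final sound of *nivez* is /z/, which is a sibilant, so the suffix is -u, giving *nivezu*.
*dozom* — final sound /m/ (a non-sibilant consonant) → -ran → *dozomran*.
Since the final sound of *evi* is /i/ (a vowel), it takes -ev, giving *eviev*.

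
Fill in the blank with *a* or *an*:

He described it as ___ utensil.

The indefinite article is chosen by the initial *sound* of the following word, not its spelling.
*utensil* begins with the sound /juː/ (u pronounced /juː/) — a consonant sound.
So the article is *a*: He described it as a utensil.

a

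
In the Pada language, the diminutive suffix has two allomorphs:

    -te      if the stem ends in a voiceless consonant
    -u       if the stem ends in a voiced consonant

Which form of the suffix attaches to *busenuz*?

Since the final consonant of *busenuz* is /z/ (voiced), it takes -u.

-u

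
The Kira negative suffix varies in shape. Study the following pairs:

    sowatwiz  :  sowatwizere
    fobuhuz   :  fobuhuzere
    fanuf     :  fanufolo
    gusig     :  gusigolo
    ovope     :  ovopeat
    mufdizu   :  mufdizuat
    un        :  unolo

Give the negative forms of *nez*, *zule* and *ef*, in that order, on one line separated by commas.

The pattern is sibilance of the final sound: -ere when the stem ends in a sibilant (*sowatwiz*, *fobuhuz*); -olo when the stem ends in a non-sibilant consonant (*fanuf*, *gusig*, *un*); -at when the stem ends in a vowel (*ovope*, *mufdizu*).
*nez* — final sound /z/ (a sibilant) → -ere → *nezere*.
Since the final sound of *zule* is /e/ (a vowel), it takes -at, giving *zuleat*.
*ef* — final sound /f/ (a non-sibilant consonant) → -olo → *efolo*.

nezere, zuleat, efolo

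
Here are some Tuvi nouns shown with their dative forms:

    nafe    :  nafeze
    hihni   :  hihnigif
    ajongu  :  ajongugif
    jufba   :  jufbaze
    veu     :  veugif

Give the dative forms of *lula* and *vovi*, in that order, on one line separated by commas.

lulaze, vovigif

The suffix is conditioned by the last vowel: -gif when the last vowel of the stem is a high vowel (*hihni*, *ajongu*, *veu*); -ze when the last vowel of the stem is a non-high vowel (*nafe*, *jufba*).
*lula*: last vowel = /a/, a non-high vowel → -ze → *lulaze*.
Since the last vowel of *vovi* is /i/ (a high vowel), it takes -gif, giving *vovigif*.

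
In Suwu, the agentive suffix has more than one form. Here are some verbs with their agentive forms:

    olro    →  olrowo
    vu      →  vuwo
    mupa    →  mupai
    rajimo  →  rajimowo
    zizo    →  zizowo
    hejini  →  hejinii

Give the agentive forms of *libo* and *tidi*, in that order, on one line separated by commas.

libowo, tidii

Looking at the last vowel of each stem: -wo when the last vowel of the stem is a rounded vowel (*olro*, *vu*, *rajimo*, *zizo*); -i when the last vowel of the stem is an unrounded vowel (*mupa*, *hejini*).
Since the last vowel of *libo* is /o/ (a rounded vowel), it takes -wo, giving *libowo*.
The last vowel of *tidi* is /i/, which is an unrounded vowel, so the suffix is -i, giving *tidii*.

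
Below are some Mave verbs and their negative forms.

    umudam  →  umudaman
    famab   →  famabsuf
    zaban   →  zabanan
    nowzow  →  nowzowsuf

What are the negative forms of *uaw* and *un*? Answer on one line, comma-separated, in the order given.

uawsuf, unan

The pattern is nasality of the final consonant: -an when the stem ends in a nasal (*umudam*, *zaban*); -suf when the stem ends in a non-nasal consonant (*famab*, *nowzow*).
*uaw*: final consonant = /w/, non-nasal → -suf → *uawsuf*.
*un* — final consonant /n/ (a nasal) → -an → *unan*.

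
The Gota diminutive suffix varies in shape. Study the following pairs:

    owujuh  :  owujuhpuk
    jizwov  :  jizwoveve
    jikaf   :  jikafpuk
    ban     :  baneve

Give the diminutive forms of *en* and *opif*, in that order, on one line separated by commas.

eneve, opifpuk

Looking at the final consonant of each stem: -puk when the stem ends in a voiceless consonant (*owujuh*, *jikaf*); -eve when the stem ends in a voiced consonant (*jizwov*, *ban*).
*en* — final consonant /n/ (voiced) → -eve → *eneve*.
*opif* — final consonant /f/ (voiceless) → -puk → *opifpuk*.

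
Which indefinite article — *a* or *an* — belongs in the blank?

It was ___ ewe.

a

The indefinite article is chosen by the initial *sound* of the following word, not its spelling.
*ewe* begins with the sound /juː/ (pronounced /juː/) — a consonant sound.
So the article is *a*: It was a ewe.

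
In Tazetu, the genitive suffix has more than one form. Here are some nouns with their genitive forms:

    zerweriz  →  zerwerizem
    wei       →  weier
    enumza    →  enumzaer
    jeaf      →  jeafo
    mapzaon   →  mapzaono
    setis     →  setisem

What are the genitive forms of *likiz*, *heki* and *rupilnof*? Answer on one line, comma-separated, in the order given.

likizem, hekier, rupilnofo

The suffix is conditioned by the final sound: -em when the stem ends in a sibilant (*zerweriz*, *setis*); -o when the stem ends in a non-sibilant consonant (*jeaf*, *mapzaon*); -er when the stem ends in a vowel (*wei*, *enumza*).
Since the final sound of *likiz* is /z/ (a sibilant), it takes -em, giving *likizem*.
Since the final sound of *heki* is /i/ (a vowel), it takes -er, giving *hekier*.
Since the final sound of *rupilnof* is /f/ (a non-sibilant consonant), it takes -o, giving *rupilnofo*.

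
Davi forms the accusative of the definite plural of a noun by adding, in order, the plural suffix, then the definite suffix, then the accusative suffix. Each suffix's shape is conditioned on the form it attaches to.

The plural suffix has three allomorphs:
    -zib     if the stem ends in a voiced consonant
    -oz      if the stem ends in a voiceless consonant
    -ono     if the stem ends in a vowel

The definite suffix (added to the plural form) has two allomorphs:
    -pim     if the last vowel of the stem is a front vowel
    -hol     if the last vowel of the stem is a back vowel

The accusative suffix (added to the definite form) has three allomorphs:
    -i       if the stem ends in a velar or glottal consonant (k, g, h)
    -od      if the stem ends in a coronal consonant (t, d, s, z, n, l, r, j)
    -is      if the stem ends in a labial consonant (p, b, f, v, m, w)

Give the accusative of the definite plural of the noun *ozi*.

ozionoholod

Since the final sound of *ozi* is /i/ (a vowel), it takes -ono, giving *oziono*.
The plural form *oziono*: last vowel = /o/, a back vowel → -hol → *ozionohol*.
The definite form *ozionohol* — final consonant /l/ (coronal) → -od → *ozionoholod*.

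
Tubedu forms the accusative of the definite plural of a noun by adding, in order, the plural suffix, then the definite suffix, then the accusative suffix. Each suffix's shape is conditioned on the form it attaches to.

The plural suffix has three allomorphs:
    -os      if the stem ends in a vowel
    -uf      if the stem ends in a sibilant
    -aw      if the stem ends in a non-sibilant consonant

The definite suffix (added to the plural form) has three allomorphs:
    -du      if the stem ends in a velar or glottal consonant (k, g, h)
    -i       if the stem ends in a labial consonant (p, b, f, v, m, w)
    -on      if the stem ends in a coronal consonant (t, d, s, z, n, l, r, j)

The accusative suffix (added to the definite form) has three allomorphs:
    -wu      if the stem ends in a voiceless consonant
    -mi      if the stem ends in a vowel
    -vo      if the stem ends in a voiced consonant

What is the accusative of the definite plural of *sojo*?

*sojo*: final sound = /o/, a vowel → -os → *sojoos*.
The plural form *sojoos* — final consonant /s/ (coronal) → -on → *sojooson*.
The final sound of the definite form *sojooson* is /n/, which is a voiced consonant, so the accusative suffix is -vo, giving *sojoosonvo*.

sojoosonvo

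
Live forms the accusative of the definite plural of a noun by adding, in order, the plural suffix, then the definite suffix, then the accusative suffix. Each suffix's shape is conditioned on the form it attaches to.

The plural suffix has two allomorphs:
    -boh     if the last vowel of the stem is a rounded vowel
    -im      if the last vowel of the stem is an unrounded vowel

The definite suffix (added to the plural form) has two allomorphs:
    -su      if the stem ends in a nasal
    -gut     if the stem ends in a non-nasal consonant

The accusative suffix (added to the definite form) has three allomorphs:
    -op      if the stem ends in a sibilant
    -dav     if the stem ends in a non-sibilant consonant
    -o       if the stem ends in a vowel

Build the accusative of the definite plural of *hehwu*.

*hehwu*: last vowel = /u/, a rounded vowel → -boh → *hehwuboh*.
Since the final consonant of the plural form *hehwuboh* is /h/ (non-nasal), it takes -gut, giving *hehwubohgut*.
The definite form *hehwubohgut*: final sound = /t/, a non-sibilant consonant → -dav → *hehwubohgutdav*.

hehwubohgutdav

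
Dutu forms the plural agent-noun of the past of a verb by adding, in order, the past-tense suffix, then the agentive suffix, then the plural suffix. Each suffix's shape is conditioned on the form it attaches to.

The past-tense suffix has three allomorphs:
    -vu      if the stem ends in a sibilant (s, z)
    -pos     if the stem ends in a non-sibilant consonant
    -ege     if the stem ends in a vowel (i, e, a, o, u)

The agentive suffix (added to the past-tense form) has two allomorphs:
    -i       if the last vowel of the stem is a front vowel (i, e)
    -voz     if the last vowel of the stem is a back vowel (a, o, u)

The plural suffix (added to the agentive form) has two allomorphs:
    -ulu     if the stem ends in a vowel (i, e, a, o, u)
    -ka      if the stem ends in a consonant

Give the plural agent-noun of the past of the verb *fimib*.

*fimib*: final sound = /b/, a non-sibilant consonant → -pos → *fimibpos*.
The past-tense form *fimibpos* — last vowel /o/ (a back vowel) → -voz → *fimibposvoz*.
Since the final sound of the agentive form *fimibposvoz* is /z/ (a consonant), it takes -ka, giving *fimibposvozka*.

fimibposvozka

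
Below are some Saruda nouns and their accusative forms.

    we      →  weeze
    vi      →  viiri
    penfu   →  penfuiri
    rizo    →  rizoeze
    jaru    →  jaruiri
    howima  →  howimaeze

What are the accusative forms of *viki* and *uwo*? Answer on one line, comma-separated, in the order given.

The alternation tracks the last vowel of the stem — -iri when the last vowel of the stem is a high vowel (*vi*, *penfu*, *jaru*); -eze when the last vowel of the stem is a non-high vowel (*we*, *rizo*, *howima*).
*viki*: last vowel = /i/, a high vowel → -iri → *vikiiri*.
The last vowel of *uwo* is /o/, which is a non-high vowel, so the suffix is -eze, giving *uwoeze*.

vikiiri, uwoeze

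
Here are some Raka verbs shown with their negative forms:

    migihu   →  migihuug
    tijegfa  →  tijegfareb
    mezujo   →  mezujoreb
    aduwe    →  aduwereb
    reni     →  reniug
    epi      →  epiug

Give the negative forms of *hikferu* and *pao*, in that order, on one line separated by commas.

hikferuug, paoreb

The suffix is conditioned by the last vowel: -ug when the last vowel of the stem is a high vowel (*migihu*, *reni*, *epi*); -reb when the last vowel of the stem is a non-high vowel (*tijegfa*, *mezujo*, *aduwe*).
*hikferu* — last vowel /u/ (a high vowel) → -ug → *hikferuug*.
*pao*: last vowel = /o/, a non-high vowel → -reb → *paoreb*.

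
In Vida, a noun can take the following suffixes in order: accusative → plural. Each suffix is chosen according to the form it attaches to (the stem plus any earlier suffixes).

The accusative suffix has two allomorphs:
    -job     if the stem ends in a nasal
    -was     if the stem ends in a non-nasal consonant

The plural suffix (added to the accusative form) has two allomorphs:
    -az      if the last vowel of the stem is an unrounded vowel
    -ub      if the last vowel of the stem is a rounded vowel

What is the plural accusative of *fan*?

*fan* — final consonant /n/ (a nasal) → -job → *fanjob*.
The last vowel of the accusative form *fanjob* is /o/, which is a rounded vowel, so the plural suffix is -ub, giving *fanjobub*.

fanjobub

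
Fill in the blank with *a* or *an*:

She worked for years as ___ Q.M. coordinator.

a

The indefinite article is chosen by the initial *sound* of the following word, not its spelling.
The initialism *Q.M.* is read letter by letter; the first letter, Q, is pronounced /kjuː/, which begins with a consonant sound.
So the article is *a*: She worked for years as a Q.M. coordinator.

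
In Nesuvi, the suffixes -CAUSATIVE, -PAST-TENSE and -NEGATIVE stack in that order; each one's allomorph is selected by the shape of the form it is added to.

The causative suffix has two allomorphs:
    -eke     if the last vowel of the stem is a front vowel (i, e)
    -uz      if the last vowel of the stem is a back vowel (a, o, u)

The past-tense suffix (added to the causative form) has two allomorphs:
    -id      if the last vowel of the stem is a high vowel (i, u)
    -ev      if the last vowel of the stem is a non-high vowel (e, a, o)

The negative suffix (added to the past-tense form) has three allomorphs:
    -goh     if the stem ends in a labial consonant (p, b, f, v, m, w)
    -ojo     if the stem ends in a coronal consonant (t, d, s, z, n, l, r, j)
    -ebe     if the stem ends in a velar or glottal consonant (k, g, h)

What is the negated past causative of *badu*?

baduuzidojo

*badu* — last vowel /u/ (a back vowel) → -uz → *baduuz*.
The causative form *baduuz* — last vowel /u/ (a high vowel) → -id → *baduuzid*.
The past-tense form *baduuzid* — final consonant /d/ (coronal) → -ojo → *baduuzidojo*.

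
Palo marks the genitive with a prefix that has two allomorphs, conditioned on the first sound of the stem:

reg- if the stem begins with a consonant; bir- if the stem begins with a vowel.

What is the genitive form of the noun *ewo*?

birewo

Since the first sound of *ewo* is /e/ (a vowel), it takes bir-, giving *birewo*.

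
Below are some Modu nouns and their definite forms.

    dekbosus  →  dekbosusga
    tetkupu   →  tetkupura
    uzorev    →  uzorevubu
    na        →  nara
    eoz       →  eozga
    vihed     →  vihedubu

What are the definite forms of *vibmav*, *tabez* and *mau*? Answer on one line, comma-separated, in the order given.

The alternation tracks the final sound of the stem — -ga when the stem ends in a sibilant (*dekbosus*, *eoz*); -ubu when the stem ends in a non-sibilant consonant (*uzorev*, *vihed*); -ra when the stem ends in a vowel (*tetkupu*, *na*).
*vibmav*: final sound = /v/, a non-sibilant consonant → -ubu → *vibmavubu*.
Since the final sound of *tabez* is /z/ (a sibilant), it takes -ga, giving *tabezga*.
The final sound of *mau* is /u/, which is a vowel, so the suffix is -ra, giving *maura*.

vibmavubu, tabezga, maura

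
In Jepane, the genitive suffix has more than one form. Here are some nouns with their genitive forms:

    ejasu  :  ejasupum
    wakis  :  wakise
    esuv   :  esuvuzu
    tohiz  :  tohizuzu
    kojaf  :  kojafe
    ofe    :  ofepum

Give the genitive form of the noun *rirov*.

rirovuzu

The suffix is conditioned by the final sound: -e when the stem ends in a voiceless consonant (*wakis*, *kojaf*); -uzu when the stem ends in a voiced consonant (*esuv*, *tohiz*); -pum when the stem ends in a vowel (*ejasu*, *ofe*).
*rirov* — final sound /v/ (a voiced consonant) → -uzu → *rirovuzu*.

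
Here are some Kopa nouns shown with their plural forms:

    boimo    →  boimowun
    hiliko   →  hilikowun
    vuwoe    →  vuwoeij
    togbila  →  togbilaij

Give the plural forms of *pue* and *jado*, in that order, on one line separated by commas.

pueij, jadowun

The pattern is rounding harmony: -wun when the last vowel of the stem is a rounded vowel (*boimo*, *hiliko*); -ij when the last vowel of the stem is an unrounded vowel (*vuwoe*, *togbila*).
*pue*: last vowel = /e/, an unrounded vowel → -ij → *pueij*.
The last vowel of *jado* is /o/, which is a rounded vowel, so the suffix is -wun, giving *jadowun*.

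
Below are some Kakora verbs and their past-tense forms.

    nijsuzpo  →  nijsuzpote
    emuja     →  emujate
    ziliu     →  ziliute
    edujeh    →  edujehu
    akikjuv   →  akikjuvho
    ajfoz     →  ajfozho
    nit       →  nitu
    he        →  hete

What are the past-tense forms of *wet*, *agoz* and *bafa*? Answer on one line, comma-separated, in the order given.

The suffix is conditioned by the final sound: -u when the stem ends in a voiceless consonant (*edujeh*, *nit*); -ho when the stem ends in a voiced consonant (*akikjuv*, *ajfoz*); -te when the stem ends in a vowel (*nijsuzpo*, *emuja*, *ziliu*, *he*).
*wet*: final sound = /t/, a voiceless consonant → -u → *wetu*.
*agoz*: final sound = /z/, a voiced consonant → -ho → *agozho*.
The final sound of *bafa* is /a/, which is a vowel, so the suffix is -te, giving *bafate*.

wetu, agozho, bafate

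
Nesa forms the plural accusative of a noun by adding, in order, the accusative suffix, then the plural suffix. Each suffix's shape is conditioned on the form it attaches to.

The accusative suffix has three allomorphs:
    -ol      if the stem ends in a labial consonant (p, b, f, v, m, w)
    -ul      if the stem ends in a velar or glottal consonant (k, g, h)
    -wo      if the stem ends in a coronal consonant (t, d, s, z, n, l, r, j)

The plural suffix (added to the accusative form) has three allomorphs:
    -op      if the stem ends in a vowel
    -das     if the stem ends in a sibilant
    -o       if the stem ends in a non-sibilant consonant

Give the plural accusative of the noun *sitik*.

*sitik*: final consonant = /k/, velar/glottal → -ul → *sitikul*.
The accusative form *sitikul* — final sound /l/ (a non-sibilant consonant) → -o → *sitikulo*.

sitikulo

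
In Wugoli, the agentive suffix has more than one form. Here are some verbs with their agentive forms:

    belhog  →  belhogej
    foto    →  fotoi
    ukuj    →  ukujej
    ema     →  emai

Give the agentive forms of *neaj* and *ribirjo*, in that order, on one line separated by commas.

neajej, ribirjoi

The suffix is conditioned by the final sound: -ej when the stem ends in a consonant (*belhog*, *ukuj*); -i when the stem ends in a vowel (*foto*, *ema*).
*neaj* — final sound /j/ (a consonant) → -ej → *neajej*.
The final sound of *ribirjo* is /o/, which is a vowel, so the suffix is -i, giving *ribirjoi*.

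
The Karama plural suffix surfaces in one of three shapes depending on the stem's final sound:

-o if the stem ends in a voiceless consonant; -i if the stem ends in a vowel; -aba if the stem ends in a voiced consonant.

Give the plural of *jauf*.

The final sound of *jauf* is /f/, which is a voiceless consonant, so the suffix is -o, giving *jaufo*.

jaufo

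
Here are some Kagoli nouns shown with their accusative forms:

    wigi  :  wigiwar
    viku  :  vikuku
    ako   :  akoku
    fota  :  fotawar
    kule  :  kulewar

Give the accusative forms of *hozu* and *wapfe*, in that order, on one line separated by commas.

Looking at the last vowel of each stem: -ku when the last vowel of the stem is a rounded vowel (*viku*, *ako*); -war when the last vowel of the stem is an unrounded vowel (*wigi*, *fota*, *kule*).
*hozu* — last vowel /u/ (a rounded vowel) → -ku → *hozuku*.
Since the last vowel of *wapfe* is /e/ (an unrounded vowel), it takes -war, giving *wapfewar*.

hozuku, wapfewar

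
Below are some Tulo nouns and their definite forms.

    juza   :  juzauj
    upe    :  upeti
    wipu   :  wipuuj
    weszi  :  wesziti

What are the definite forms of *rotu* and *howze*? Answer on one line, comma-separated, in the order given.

The pattern is front/back vowel harmony: -ti when the last vowel of the stem is a front vowel (*upe*, *weszi*); -uj when the last vowel of the stem is a back vowel (*juza*, *wipu*).
*rotu* — last vowel /u/ (a back vowel) → -uj → *rotuuj*.
Since the last vowel of *howze* is /e/ (a front vowel), it takes -ti, giving *howzeti*.

rotuuj, howzeti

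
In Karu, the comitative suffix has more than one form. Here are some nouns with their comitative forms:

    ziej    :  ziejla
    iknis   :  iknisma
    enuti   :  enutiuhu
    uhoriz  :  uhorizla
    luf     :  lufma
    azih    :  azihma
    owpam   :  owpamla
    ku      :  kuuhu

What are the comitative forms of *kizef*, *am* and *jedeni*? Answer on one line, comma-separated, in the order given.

The suffix is conditioned by the final sound: -ma when the stem ends in a voiceless consonant (*iknis*, *luf*, *azih*); -la when the stem ends in a voiced consonant (*ziej*, *uhoriz*, *owpam*); -uhu when the stem ends in a vowel (*enuti*, *ku*).
Since the final sound of *kizef* is /f/ (a voiceless consonant), it takes -ma, giving *kizefma*.
The final sound of *am* is /m/, which is a voiced consonant, so the suffix is -la, giving *amla*.
*jedeni*: final sound = /i/, a vowel → -uhu → *jedeniuhu*.

kizefma, amla, jedeniuhu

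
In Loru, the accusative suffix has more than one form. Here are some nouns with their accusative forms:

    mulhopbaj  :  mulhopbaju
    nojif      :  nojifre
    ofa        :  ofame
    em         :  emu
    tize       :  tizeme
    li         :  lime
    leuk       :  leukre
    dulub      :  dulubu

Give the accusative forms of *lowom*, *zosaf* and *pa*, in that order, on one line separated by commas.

The alternation tracks the final sound of the stem — -re when the stem ends in a voiceless consonant (*nojif*, *leuk*); -u when the stem ends in a voiced consonant (*mulhopbaj*, *em*, *dulub*); -me when the stem ends in a vowel (*ofa*, *tize*, *li*).
The final sound of *lowom* is /m/, which is a voiced consonant, so the suffix is -u, giving *lowomu*.
*zosaf* — final sound /f/ (a voiceless consonant) → -re → *zosafre*.
The final sound of *pa* is /a/, which is a vowel, so the suffix is -me, giving *pame*.

lowomu, zosafre, pame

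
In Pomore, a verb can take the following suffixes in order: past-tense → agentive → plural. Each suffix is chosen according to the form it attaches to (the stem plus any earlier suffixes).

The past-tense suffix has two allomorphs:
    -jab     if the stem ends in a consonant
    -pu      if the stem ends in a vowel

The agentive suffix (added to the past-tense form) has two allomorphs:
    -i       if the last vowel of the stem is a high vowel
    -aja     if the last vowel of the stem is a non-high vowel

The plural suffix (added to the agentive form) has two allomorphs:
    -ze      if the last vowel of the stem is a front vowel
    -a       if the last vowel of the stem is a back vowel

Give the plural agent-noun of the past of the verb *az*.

azjabajaa

The final sound of *az* is /z/, which is a consonant, so the past-tense suffix is -jab, giving *azjab*.
The past-tense form *azjab*: last vowel = /a/, a non-high vowel → -aja → *azjabaja*.
The last vowel of the agentive form *azjabaja* is /a/, which is a back vowel, so the plural suffix is -a, giving *azjabajaa*.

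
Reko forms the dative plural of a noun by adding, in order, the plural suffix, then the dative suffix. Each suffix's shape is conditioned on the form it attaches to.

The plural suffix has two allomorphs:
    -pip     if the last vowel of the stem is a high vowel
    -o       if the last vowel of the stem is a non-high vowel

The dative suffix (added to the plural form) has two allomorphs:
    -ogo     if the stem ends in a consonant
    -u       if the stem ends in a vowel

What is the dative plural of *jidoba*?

*jidoba* — last vowel /a/ (a non-high vowel) → -o → *jidobao*.
The plural form *jidobao*: final sound = /o/, a vowel → -u → *jidobaou*.

jidobaou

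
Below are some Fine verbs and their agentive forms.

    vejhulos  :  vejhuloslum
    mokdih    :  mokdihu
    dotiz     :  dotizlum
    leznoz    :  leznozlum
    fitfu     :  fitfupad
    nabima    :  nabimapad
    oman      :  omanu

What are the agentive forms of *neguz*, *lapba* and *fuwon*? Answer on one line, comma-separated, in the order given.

neguzlum, lapbapad, fuwonu

The alternation tracks the final sound of the stem — -lum when the stem ends in a sibilant (*vejhulos*, *dotiz*, *leznoz*); -u when the stem ends in a non-sibilant consonant (*mokdih*, *oman*); -pad when the stem ends in a vowel (*fitfu*, *nabima*).
*neguz* — final sound /z/ (a sibilant) → -lum → *neguzlum*.
*lapba*: final sound = /a/, a vowel → -pad → *lapbapad*.
Since the final sound of *fuwon* is /n/ (a non-sibilant consonant), it takes -u, giving *fuwonu*.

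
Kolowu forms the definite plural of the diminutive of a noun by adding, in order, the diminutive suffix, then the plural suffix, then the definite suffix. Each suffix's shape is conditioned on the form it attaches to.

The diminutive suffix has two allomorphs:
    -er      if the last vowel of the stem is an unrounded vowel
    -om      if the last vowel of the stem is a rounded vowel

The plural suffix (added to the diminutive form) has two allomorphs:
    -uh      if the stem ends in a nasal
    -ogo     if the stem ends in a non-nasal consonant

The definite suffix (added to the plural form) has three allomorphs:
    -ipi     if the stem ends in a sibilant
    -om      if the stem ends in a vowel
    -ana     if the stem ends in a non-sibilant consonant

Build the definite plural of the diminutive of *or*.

Since the last vowel of *or* is /o/ (a rounded vowel), it takes -om, giving *orom*.
The final consonant of the diminutive form *orom* is /m/, which is a nasal, so the plural suffix is -uh, giving *oromuh*.
The final sound of the plural form *oromuh* is /h/, which is a non-sibilant consonant, so the definite suffix is -ana, giving *oromuhana*.

oromuhana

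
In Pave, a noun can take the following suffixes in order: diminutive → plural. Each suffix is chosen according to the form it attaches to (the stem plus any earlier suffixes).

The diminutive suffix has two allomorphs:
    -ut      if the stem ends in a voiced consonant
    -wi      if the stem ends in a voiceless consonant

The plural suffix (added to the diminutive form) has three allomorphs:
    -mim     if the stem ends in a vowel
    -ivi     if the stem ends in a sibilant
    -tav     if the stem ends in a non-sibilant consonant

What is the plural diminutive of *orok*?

orokwimim

*orok* — final consonant /k/ (voiceless) → -wi → *orokwi*.
The diminutive form *orokwi* — final sound /i/ (a vowel) → -mim → *orokwimim*.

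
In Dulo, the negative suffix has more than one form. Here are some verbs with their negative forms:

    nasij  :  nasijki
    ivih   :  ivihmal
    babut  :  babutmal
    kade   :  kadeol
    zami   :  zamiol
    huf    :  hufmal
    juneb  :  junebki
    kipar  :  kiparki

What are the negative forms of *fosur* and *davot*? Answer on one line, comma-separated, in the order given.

The pattern is voicing of the final sound: -mal when the stem ends in a voiceless consonant (*ivih*, *babut*, *huf*); -ki when the stem ends in a voiced consonant (*nasij*, *juneb*, *kipar*); -ol when the stem ends in a vowel (*kade*, *zami*).
The final sound of *fosur* is /r/, which is a voiced consonant, so the suffix is -ki, giving *fosurki*.
Since the final sound of *davot* is /t/ (a voiceless consonant), it takes -mal, giving *davotmal*.

fosurki, davotmal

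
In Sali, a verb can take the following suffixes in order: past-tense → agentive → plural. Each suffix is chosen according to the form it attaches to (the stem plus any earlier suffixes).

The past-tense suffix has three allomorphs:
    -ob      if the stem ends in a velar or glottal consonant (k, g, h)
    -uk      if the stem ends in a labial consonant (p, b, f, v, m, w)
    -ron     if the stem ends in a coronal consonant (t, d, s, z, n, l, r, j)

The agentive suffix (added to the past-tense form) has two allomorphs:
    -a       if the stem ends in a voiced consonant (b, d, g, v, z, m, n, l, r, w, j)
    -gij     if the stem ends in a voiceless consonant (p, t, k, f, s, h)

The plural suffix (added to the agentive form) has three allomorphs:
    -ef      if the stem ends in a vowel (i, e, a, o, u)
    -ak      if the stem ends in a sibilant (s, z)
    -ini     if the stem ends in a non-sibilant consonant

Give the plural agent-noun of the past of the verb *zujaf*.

Since the final consonant of *zujaf* is /f/ (labial), it takes -uk, giving *zujafuk*.
Since the final consonant of the past-tense form *zujafuk* is /k/ (voiceless), it takes -gij, giving *zujafukgij*.
Since the final sound of the agentive form *zujafukgij* is /j/ (a non-sibilant consonant), it takes -ini, giving *zujafukgijini*.

zujafukgijini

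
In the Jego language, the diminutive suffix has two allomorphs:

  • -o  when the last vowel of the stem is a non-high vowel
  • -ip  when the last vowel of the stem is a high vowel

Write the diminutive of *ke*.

keo

The last vowel of *ke* is /e/, which is a non-high vowel, so the suffix is -o, giving *keo*.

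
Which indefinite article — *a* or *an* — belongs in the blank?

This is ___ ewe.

a

The indefinite article is chosen by the initial *sound* of the following word, not its spelling.
*ewe* begins with the sound /juː/ (pronounced /juː/) — a consonant sound.
So the article is *a*: This is a ewe.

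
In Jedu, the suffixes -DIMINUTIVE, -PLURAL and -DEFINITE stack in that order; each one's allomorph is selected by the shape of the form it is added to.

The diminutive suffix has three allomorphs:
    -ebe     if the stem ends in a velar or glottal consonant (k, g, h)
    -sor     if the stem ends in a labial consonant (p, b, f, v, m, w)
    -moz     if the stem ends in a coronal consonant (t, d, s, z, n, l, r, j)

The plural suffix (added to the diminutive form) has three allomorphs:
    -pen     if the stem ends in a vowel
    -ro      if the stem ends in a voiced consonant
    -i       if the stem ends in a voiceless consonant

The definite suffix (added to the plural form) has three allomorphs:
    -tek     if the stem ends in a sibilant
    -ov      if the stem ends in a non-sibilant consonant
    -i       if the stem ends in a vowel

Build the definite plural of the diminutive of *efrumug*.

efrumugebepenov

*efrumug* — final consonant /g/ (velar/glottal) → -ebe → *efrumugebe*.
The diminutive form *efrumugebe* — final sound /e/ (a vowel) → -pen → *efrumugebepen*.
Since the final sound of the plural form *efrumugebepen* is /n/ (a non-sibilant consonant), it takes -ov, giving *efrumugebepenov*.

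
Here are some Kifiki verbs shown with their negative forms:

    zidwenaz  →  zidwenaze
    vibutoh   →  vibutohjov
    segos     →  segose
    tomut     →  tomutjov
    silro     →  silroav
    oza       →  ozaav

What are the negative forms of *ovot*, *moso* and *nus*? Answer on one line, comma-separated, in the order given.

The pattern is sibilance of the final sound: -e when the stem ends in a sibilant (*zidwenaz*, *segos*); -jov when the stem ends in a non-sibilant consonant (*vibutoh*, *tomut*); -av when the stem ends in a vowel (*silro*, *oza*).
*ovot* — final sound /t/ (a non-sibilant consonant) → -jov → *ovotjov*.
*moso*: final sound = /o/, a vowel → -av → *mosoav*.
Since the final sound of *nus* is /s/ (a sibilant), it takes -e, giving *nuse*.

ovotjov, mosoav, nuse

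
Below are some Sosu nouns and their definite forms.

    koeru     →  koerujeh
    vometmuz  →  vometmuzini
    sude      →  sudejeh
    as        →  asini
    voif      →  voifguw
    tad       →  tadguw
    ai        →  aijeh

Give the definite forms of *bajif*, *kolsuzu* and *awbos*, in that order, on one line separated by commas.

bajifguw, kolsuzujeh, awbosini

The suffix is conditioned by the final sound: -ini when the stem ends in a sibilant (*vometmuz*, *as*); -guw when the stem ends in a non-sibilant consonant (*voif*, *tad*); -jeh when the stem ends in a vowel (*koeru*, *sude*, *ai*).
The final sound of *bajif* is /f/, which is a non-sibilant consonant, so the suffix is -guw, giving *bajifguw*.
*kolsuzu*: final sound = /u/, a vowel → -jeh → *kolsuzujeh*.
*awbos* — final sound /s/ (a sibilant) → -ini → *awbosini*.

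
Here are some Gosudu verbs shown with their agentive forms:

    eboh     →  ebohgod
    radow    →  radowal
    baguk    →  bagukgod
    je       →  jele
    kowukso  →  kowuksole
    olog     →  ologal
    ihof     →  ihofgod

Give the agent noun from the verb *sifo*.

The alternation tracks the final sound of the stem — -god when the stem ends in a voiceless consonant (*eboh*, *baguk*, *ihof*); -al when the stem ends in a voiced consonant (*radow*, *olog*); -le when the stem ends in a vowel (*je*, *kowukso*).
*sifo* — final sound /o/ (a vowel) → -le → *sifole*.

sifole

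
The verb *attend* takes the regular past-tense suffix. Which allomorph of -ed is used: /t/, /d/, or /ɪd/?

/ɪd/

The stem *attend* ends in /t/ or /d/.
The -ed suffix is realized as /ɪd/ after /t, d/; as /t/ after other voiceless consonants; and as /d/ after other voiced sounds.
So -ed on *attend* is pronounced /ɪd/.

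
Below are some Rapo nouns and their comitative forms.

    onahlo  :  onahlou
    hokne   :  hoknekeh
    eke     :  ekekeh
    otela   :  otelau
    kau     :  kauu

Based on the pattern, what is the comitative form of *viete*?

vietekeh

The pattern is front/back vowel harmony: -keh when the last vowel of the stem is a front vowel (*hokne*, *eke*); -u when the last vowel of the stem is a back vowel (*onahlo*, *otela*, *kau*).
Since the last vowel of *viete* is /e/ (a front vowel), it takes -keh, giving *vietekeh*.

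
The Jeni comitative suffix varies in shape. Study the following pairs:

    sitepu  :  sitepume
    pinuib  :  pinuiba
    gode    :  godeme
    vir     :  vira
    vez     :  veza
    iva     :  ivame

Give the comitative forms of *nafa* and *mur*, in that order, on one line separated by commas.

nafame, mura

The pattern is consonant vs. vowel: -a when the stem ends in a consonant (*pinuib*, *vir*, *vez*); -me when the stem ends in a vowel (*sitepu*, *gode*, *iva*).
*nafa*: final sound = /a/, a vowel → -me → *nafame*.
*mur* — final sound /r/ (a consonant) → -a → *mura*.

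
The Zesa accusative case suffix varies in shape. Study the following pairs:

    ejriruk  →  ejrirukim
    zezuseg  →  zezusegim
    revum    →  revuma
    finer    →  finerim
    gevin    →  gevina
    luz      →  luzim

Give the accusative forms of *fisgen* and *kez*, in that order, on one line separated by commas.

fisgena, kezim

The alternation tracks the final consonant of the stem — -a when the stem ends in a nasal (*revum*, *gevin*); -im when the stem ends in a non-nasal consonant (*ejriruk*, *zezuseg*, *finer*, *luz*).
The final consonant of *fisgen* is /n/, which is a nasal, so the suffix is -a, giving *fisgena*.
*kez*: final consonant = /z/, non-nasal → -im → *kezim*.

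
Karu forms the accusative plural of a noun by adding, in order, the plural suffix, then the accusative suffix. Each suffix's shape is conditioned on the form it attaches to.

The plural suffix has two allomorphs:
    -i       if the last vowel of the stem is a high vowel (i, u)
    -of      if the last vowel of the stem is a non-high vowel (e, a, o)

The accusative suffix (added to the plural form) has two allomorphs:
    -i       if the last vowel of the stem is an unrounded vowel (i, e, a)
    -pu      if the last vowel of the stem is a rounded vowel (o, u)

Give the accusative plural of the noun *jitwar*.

jitwarofpu

*jitwar* — last vowel /a/ (a non-high vowel) → -of → *jitwarof*.
The plural form *jitwarof* — last vowel /o/ (a rounded vowel) → -pu → *jitwarofpu*.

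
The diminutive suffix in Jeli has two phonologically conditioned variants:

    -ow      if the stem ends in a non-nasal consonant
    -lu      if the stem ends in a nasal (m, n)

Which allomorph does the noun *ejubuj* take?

The final consonant of *ejubuj* is /j/, which is non-nasal, so the suffix is -ow.

-ow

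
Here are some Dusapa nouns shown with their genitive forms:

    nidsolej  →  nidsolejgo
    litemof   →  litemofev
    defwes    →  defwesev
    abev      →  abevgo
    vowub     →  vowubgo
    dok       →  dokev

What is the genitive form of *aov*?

aovgo

The alternation tracks the final consonant of the stem — -ev when the stem ends in a voiceless consonant (*litemof*, *defwes*, *dok*); -go when the stem ends in a voiced consonant (*nidsolej*, *abev*, *vowub*).
*aov*: final consonant = /v/, voiced → -go → *aovgo*.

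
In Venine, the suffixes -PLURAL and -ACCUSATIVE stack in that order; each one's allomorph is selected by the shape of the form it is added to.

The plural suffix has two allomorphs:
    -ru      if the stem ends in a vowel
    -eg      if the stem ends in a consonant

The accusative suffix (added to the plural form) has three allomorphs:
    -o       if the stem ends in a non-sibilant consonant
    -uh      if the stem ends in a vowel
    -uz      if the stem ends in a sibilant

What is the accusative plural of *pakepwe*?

Since the final sound of *pakepwe* is /e/ (a vowel), it takes -ru, giving *pakepweru*.
The final sound of the plural form *pakepweru* is /u/, which is a vowel, so the accusative suffix is -uh, giving *pakepweruuh*.

pakepweruuh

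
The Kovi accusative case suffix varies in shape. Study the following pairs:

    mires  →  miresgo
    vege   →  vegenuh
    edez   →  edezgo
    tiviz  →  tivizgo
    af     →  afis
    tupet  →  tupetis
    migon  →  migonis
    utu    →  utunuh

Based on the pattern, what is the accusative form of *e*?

The pattern is sibilance of the final sound: -go when the stem ends in a sibilant (*mires*, *edez*, *tiviz*); -is when the stem ends in a non-sibilant consonant (*af*, *tupet*, *migon*); -nuh when the stem ends in a vowel (*vege*, *utu*).
Since the final sound of *e* is /e/ (a vowel), it takes -nuh, giving *enuh*.

enuh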